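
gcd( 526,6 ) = 2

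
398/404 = 199/202 = 0.99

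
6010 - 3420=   2590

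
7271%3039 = 1193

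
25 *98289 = 2457225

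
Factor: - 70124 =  -2^2*47^1 * 373^1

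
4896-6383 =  - 1487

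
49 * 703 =34447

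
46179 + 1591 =47770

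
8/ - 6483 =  - 8/6483 = -0.00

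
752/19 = 39 +11/19 = 39.58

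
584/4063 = 584/4063 = 0.14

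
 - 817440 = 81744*( - 10 ) 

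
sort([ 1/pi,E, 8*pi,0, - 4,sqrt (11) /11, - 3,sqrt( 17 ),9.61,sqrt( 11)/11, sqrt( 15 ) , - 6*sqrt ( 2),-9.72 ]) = [ - 9.72, - 6*sqrt( 2) ,- 4, - 3,0,sqrt(11)/11,sqrt ( 11 )/11,1/pi,E,sqrt( 15 ), sqrt ( 17) , 9.61, 8*pi ]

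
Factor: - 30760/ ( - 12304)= 5/2 = 2^(  -  1)*5^1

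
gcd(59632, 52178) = 7454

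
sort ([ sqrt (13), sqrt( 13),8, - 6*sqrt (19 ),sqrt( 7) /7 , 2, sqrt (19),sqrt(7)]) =[ - 6*sqrt(19 ),  sqrt( 7) /7,2,sqrt(7),sqrt(13), sqrt( 13),sqrt( 19),8 ] 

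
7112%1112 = 440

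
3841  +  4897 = 8738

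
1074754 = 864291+210463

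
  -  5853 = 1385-7238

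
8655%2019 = 579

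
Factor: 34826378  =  2^1 * 17413189^1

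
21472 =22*976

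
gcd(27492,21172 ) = 316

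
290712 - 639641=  - 348929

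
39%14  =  11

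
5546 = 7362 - 1816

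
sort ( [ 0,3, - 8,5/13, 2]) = [ - 8, 0, 5/13, 2, 3] 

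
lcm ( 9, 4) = 36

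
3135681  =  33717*93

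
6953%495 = 23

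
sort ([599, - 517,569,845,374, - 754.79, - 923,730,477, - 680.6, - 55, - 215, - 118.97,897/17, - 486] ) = [  -  923, - 754.79,  -  680.6,  -  517, - 486, - 215, - 118.97,- 55,897/17, 374, 477 , 569,599, 730,  845]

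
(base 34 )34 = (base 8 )152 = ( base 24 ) 4a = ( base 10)106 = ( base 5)411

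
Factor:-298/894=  - 1/3  =  - 3^( - 1 )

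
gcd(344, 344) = 344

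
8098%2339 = 1081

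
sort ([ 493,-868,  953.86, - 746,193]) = [-868,- 746,  193, 493,  953.86 ]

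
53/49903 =53/49903 =0.00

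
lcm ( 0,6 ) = 0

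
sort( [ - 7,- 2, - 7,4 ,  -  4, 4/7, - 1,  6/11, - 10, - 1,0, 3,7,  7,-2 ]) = [ - 10, - 7,  -  7 , -4, - 2, - 2, - 1 ,-1,0, 6/11,4/7,  3, 4,7, 7]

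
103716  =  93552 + 10164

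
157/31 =157/31 = 5.06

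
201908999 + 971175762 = 1173084761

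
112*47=5264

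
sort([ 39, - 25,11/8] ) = [ - 25, 11/8 , 39] 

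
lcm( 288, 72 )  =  288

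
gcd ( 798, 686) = 14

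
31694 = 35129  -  3435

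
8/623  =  8/623 = 0.01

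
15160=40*379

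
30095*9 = 270855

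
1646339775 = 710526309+935813466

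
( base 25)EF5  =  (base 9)13464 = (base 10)9130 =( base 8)21652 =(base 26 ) dd4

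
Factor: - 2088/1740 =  - 2^1*3^1*5^( - 1) =- 6/5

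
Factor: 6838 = 2^1*13^1*263^1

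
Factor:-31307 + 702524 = 671217 = 3^1*37^1*6047^1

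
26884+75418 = 102302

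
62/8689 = 62/8689 = 0.01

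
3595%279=247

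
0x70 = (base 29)3P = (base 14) 80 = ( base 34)3a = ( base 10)112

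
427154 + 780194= 1207348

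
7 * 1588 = 11116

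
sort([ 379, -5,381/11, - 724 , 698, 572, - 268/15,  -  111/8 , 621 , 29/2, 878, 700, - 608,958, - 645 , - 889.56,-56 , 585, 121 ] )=[ - 889.56, - 724,  -  645  , - 608,  -  56, - 268/15 ,  -  111/8, - 5,  29/2 , 381/11, 121, 379, 572, 585 , 621, 698, 700,878,958]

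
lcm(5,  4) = 20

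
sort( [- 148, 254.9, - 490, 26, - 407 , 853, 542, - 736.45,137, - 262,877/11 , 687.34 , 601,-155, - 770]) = [-770, - 736.45, - 490,-407, - 262 ,  -  155, - 148 , 26,  877/11,137, 254.9,542, 601,687.34,853]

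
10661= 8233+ 2428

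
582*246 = 143172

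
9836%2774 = 1514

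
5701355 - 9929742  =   - 4228387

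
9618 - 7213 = 2405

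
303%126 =51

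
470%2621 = 470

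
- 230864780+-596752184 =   -  827616964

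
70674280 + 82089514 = 152763794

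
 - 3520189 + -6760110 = - 10280299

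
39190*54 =2116260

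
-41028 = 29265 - 70293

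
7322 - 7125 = 197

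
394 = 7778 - 7384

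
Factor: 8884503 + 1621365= 2^2 *3^1 *67^1*73^1 * 179^1 =10505868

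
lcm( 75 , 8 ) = 600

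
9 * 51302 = 461718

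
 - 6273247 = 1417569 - 7690816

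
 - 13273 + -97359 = - 110632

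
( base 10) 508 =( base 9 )624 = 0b111111100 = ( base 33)FD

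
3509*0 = 0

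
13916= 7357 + 6559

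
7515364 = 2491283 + 5024081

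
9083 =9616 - 533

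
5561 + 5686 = 11247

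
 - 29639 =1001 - 30640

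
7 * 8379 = 58653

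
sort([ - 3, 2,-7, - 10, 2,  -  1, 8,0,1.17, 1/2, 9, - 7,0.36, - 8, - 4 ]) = [-10, - 8, - 7, - 7 , - 4, - 3,-1,0 , 0.36, 1/2,1.17, 2, 2, 8,9]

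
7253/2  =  7253/2 = 3626.50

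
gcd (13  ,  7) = 1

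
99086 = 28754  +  70332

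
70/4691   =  70/4691 = 0.01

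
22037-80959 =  - 58922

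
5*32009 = 160045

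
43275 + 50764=94039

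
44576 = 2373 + 42203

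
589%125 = 89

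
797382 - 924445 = - 127063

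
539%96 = 59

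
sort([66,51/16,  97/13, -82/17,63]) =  [ - 82/17,51/16,97/13, 63, 66]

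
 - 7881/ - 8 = 7881/8 = 985.12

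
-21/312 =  - 1 + 97/104= -  0.07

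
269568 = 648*416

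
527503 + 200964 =728467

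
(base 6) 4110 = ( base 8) 1612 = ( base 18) 2e6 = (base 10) 906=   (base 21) 213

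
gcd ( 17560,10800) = 40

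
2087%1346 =741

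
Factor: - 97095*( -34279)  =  3^1*5^1*7^1  *59^1*83^1*6473^1 = 3328319505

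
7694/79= 97 + 31/79 = 97.39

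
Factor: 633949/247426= 989/386 = 2^( - 1)*23^1*43^1*193^(- 1)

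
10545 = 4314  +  6231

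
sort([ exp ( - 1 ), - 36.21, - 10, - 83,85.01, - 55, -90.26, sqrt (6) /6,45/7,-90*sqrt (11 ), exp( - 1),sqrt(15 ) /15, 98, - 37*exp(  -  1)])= [-90*sqrt(11 ), - 90.26,  -  83, - 55,-36.21,-37*exp ( - 1 ), - 10,sqrt( 15 ) /15,  exp( - 1), exp( - 1),  sqrt( 6)/6,45/7, 85.01, 98] 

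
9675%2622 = 1809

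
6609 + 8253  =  14862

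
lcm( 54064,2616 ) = 162192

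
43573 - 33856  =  9717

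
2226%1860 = 366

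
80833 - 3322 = 77511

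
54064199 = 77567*697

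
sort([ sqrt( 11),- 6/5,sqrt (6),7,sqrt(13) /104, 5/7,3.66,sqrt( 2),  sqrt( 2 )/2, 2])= [-6/5,sqrt(13 ) /104,sqrt(2 )/2,5/7, sqrt( 2 ),2,sqrt(6 ), sqrt( 11),  3.66, 7] 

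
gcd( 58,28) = 2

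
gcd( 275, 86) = 1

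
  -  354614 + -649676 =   -  1004290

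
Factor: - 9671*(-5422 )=52436162= 2^1*19^1*509^1 * 2711^1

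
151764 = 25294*6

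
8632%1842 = 1264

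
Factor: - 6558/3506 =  - 3^1*1093^1*1753^( - 1) = - 3279/1753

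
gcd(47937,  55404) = 57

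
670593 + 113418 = 784011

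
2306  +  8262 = 10568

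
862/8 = 431/4= 107.75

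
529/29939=529/29939  =  0.02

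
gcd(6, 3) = 3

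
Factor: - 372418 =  - 2^1*29^1*6421^1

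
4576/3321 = 1+1255/3321 = 1.38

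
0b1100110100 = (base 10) 820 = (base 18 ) 29A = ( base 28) 118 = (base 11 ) 686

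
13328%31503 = 13328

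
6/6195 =2/2065 = 0.00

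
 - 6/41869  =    -  1 + 41863/41869 = - 0.00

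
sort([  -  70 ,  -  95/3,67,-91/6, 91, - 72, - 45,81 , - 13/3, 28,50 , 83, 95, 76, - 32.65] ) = [-72, - 70,  -  45,-32.65, - 95/3, - 91/6,-13/3,28,50,  67, 76, 81, 83,91 , 95 ]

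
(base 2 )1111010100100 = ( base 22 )g4c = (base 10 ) 7844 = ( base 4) 1322210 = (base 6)100152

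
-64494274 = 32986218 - 97480492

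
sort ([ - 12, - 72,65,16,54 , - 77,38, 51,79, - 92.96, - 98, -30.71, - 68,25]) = [ - 98, - 92.96,-77, - 72, -68, - 30.71, - 12 , 16 , 25,38, 51,54, 65, 79]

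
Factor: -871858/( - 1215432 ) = 2^(-2)*3^( - 3)*13^1*17^( - 1 ) * 331^( - 1)*33533^1 = 435929/607716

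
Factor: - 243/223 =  - 3^5 * 223^( - 1 ) 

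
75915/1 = 75915 = 75915.00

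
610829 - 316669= 294160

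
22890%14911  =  7979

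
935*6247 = 5840945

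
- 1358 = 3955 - 5313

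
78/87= 26/29 = 0.90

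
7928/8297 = 7928/8297 = 0.96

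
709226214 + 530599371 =1239825585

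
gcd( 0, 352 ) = 352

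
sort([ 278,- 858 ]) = [ - 858,278]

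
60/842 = 30/421 = 0.07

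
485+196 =681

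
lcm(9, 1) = 9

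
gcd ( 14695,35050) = 5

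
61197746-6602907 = 54594839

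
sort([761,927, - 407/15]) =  [-407/15, 761 , 927]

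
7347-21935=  -14588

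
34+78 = 112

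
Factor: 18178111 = 7^1* 2596873^1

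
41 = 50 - 9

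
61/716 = 61/716 = 0.09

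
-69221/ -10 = 6922+1/10 = 6922.10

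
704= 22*32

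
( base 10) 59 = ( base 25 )29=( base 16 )3B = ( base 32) 1r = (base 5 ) 214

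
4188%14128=4188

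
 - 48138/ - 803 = 59 + 761/803 = 59.95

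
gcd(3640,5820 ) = 20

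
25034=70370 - 45336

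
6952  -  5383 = 1569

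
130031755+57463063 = 187494818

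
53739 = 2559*21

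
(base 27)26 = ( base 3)2020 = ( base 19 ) 33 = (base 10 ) 60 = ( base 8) 74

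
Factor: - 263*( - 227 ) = 59701=227^1*263^1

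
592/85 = 6  +  82/85  =  6.96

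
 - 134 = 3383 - 3517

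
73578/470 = 156 + 129/235 = 156.55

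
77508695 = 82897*935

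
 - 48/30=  - 2+ 2/5=- 1.60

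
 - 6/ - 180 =1/30=0.03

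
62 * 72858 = 4517196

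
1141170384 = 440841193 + 700329191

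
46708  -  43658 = 3050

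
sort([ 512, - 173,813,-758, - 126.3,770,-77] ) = [ - 758,-173, - 126.3,-77,  512,770,813]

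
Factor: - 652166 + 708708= 2^1*17^1 * 1663^1 = 56542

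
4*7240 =28960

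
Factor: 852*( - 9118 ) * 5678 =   -  2^4*3^1*17^1 * 47^1*71^1 * 97^1*167^1 =- 44109747408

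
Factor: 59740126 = 2^1*37^1*807299^1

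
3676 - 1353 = 2323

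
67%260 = 67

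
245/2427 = 245/2427 = 0.10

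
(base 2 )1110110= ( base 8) 166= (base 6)314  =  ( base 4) 1312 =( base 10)118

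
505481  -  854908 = -349427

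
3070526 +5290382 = 8360908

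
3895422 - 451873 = 3443549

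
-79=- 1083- - 1004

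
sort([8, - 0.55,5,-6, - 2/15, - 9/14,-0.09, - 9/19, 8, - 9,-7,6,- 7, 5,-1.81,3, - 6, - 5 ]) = [ - 9, - 7, - 7, - 6,-6, - 5, - 1.81, - 9/14, - 0.55, - 9/19,-2/15, - 0.09, 3, 5,5,6,8,8]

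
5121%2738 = 2383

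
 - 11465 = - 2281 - 9184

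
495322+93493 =588815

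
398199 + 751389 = 1149588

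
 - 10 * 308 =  - 3080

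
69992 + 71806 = 141798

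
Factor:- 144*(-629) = 2^4 * 3^2 * 17^1*37^1 = 90576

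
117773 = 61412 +56361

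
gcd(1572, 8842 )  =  2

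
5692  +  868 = 6560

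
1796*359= 644764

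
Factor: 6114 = 2^1 * 3^1*1019^1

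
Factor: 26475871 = 26475871^1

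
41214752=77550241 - 36335489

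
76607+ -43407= 33200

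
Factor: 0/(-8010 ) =0^1  =  0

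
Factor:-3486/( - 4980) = 7/10 =2^( - 1 )*5^(-1 )*7^1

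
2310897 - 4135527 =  - 1824630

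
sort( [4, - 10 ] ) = [ - 10, 4]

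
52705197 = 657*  80221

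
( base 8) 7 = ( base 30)7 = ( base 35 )7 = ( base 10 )7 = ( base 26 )7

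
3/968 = 3/968 = 0.00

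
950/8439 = 950/8439 = 0.11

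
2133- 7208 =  - 5075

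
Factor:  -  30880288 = -2^5*431^1*2239^1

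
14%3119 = 14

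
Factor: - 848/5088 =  - 1/6 = - 2^ ( - 1)*3^( - 1)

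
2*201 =402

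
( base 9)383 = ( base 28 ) ba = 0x13e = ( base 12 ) 226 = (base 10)318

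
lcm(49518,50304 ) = 3169152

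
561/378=187/126 = 1.48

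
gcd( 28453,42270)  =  1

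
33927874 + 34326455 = 68254329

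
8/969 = 8/969 = 0.01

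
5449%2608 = 233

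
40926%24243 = 16683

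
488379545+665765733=1154145278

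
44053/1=44053 = 44053.00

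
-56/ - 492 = 14/123=0.11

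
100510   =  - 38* (-2645) 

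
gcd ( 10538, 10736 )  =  22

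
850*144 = 122400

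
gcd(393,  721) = 1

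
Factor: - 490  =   - 2^1*5^1*7^2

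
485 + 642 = 1127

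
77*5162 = 397474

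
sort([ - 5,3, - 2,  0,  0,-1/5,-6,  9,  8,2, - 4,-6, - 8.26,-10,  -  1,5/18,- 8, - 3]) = [ - 10, - 8.26, - 8, - 6, - 6, - 5, - 4, - 3,-2,  -  1, - 1/5, 0,0, 5/18,2  ,  3,8, 9] 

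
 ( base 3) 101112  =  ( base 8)434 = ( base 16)11c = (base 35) 84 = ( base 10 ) 284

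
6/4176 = 1/696= 0.00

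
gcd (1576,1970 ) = 394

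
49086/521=49086/521=94.21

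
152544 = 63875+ 88669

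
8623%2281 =1780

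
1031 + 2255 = 3286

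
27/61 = 27/61= 0.44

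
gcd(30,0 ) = 30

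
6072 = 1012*6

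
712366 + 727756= 1440122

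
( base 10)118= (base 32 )3M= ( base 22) 58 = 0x76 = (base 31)3P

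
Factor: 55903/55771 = 43^ ( - 1 )*1297^ ( - 1)*55903^1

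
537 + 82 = 619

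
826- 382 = 444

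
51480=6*8580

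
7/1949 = 7/1949=0.00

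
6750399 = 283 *23853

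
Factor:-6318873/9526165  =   -574443/866015= - 3^2 * 5^ (  -  1)*83^1*379^ (-1 ) * 457^( - 1 )*769^1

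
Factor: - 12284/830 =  - 74/5 = - 2^1* 5^(  -  1 )*37^1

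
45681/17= 45681/17 =2687.12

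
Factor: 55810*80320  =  2^7*5^2*251^1*5581^1 = 4482659200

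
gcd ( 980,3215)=5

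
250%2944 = 250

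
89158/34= 2622 + 5/17 = 2622.29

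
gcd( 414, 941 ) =1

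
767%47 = 15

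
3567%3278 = 289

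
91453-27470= 63983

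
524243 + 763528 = 1287771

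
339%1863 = 339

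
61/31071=61/31071= 0.00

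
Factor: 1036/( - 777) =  -2^2*3^( - 1 ) = -4/3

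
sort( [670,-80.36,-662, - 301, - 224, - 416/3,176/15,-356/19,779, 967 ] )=[- 662, -301,  -  224,-416/3, - 80.36, - 356/19, 176/15,670, 779,967] 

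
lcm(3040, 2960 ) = 112480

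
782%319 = 144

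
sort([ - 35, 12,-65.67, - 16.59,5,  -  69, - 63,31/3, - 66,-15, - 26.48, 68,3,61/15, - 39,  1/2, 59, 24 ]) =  [-69, - 66 , - 65.67, - 63,  -  39,-35,-26.48,  -  16.59, - 15,1/2 , 3, 61/15 , 5,  31/3 , 12,  24, 59, 68 ]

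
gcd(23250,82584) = 186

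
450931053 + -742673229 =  - 291742176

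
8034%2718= 2598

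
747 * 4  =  2988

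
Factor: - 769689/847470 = - 2^(- 1)*3^2*5^(-1 )*13^( - 1 )*29^1*41^( - 1)*53^( - 1 )*983^1 = - 256563/282490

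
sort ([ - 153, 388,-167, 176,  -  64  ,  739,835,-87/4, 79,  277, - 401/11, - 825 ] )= [ - 825, - 167, - 153,- 64, - 401/11, - 87/4,  79, 176,277, 388, 739,835 ] 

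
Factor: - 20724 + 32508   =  2^3*3^1*491^1 =11784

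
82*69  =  5658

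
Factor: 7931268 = 2^2 * 3^2*29^1*71^1*107^1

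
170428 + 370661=541089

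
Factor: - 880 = -2^4*5^1*11^1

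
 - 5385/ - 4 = 1346+1/4=1346.25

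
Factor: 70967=13^1 * 53^1*103^1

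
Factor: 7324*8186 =2^3*1831^1*4093^1=59954264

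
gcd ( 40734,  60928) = 2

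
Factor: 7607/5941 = 13^ ( - 1 )*457^( - 1 )*7607^1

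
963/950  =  963/950= 1.01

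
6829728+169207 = 6998935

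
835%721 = 114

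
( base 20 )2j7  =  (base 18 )3BH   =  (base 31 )179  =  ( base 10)1187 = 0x4A3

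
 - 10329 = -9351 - 978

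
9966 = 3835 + 6131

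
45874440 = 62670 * 732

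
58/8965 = 58/8965 = 0.01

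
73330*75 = 5499750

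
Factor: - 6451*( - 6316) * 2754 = 2^3*3^4*17^1*1579^1*6451^1=112210397064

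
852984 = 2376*359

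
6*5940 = 35640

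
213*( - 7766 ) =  - 1654158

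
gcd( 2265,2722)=1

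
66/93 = 22/31  =  0.71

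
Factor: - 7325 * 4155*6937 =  - 211130196375 = - 3^1*5^3*7^1*277^1*293^1*991^1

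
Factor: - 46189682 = - 2^1*7^1*11^1*299933^1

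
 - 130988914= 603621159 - 734610073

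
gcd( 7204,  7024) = 4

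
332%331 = 1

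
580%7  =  6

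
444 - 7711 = - 7267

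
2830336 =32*88448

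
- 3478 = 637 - 4115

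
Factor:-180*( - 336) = 60480=2^6*3^3*5^1*7^1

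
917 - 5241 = - 4324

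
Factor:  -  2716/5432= - 2^ (-1 ) = - 1/2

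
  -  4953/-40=123 + 33/40=123.83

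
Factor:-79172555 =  - 5^1*7^1*11^1 * 23^1*8941^1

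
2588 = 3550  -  962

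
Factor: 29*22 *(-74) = -47212 = - 2^2*11^1*  29^1*37^1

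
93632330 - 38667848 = 54964482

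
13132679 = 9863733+3268946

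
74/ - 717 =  - 1+643/717 = - 0.10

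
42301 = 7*6043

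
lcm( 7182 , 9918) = 208278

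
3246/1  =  3246 = 3246.00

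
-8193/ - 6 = 1365  +  1/2  =  1365.50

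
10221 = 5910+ 4311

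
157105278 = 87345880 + 69759398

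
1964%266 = 102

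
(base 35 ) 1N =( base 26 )26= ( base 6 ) 134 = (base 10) 58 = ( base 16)3a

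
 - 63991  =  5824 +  - 69815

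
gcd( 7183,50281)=7183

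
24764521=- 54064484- - 78829005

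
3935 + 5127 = 9062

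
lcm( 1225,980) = 4900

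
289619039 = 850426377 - 560807338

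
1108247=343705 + 764542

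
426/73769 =6/1039= 0.01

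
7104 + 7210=14314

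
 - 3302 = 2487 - 5789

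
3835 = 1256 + 2579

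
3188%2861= 327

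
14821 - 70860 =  - 56039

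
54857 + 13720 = 68577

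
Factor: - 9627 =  - 3^1*3209^1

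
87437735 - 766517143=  - 679079408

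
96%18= 6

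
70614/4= 35307/2  =  17653.50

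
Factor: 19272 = 2^3*3^1*11^1*73^1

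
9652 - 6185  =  3467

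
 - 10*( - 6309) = 63090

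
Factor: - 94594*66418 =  - 2^2*11^1*3019^1*47297^1 =- 6282744292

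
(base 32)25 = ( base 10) 69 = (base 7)126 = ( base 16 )45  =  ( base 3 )2120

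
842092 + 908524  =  1750616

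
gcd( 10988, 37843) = 41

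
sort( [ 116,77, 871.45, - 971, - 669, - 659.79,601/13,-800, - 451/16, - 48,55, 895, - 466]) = [ - 971,- 800, - 669, - 659.79,  -  466, - 48,-451/16,601/13, 55, 77, 116,871.45,895]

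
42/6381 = 14/2127  =  0.01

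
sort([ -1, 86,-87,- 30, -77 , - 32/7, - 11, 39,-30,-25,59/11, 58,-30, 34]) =[ - 87 , - 77, - 30, - 30,-30 , - 25, - 11,-32/7, - 1,59/11,34,39, 58,86]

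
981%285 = 126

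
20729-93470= -72741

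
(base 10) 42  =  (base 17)28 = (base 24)1I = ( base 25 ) 1H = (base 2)101010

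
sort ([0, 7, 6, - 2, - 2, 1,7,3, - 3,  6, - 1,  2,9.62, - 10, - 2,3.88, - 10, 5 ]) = [ - 10, - 10, - 3, - 2, - 2, - 2, - 1,0,1,2,  3,3.88,  5,6,6,7, 7,9.62]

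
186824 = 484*386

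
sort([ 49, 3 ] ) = [3,49] 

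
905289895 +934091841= 1839381736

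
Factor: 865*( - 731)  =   - 5^1*17^1*43^1*173^1 = -632315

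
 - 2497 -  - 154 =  - 2343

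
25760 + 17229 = 42989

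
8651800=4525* 1912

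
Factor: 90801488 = 2^4*17^2 * 73^1*269^1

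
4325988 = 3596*1203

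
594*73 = 43362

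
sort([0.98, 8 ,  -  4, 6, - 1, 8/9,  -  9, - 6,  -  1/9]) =[-9, - 6,  -  4, - 1, - 1/9, 8/9,0.98 , 6, 8]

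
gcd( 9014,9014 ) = 9014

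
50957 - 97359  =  -46402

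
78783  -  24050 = 54733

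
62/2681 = 62/2681  =  0.02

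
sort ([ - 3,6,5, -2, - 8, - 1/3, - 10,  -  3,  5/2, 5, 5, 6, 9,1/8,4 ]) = [ - 10, - 8, -3 , - 3, - 2, - 1/3,1/8,5/2,4,5,5,5,6,6,9 ]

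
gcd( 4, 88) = 4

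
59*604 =35636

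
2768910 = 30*92297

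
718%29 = 22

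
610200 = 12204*50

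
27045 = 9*3005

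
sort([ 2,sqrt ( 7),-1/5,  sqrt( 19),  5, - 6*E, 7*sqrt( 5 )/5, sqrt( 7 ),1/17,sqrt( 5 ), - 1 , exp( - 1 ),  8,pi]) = [ - 6*E, - 1, - 1/5, 1/17, exp (-1),  2, sqrt(5), sqrt( 7 ),sqrt( 7 ),  7 * sqrt(5)/5,  pi, sqrt( 19),  5,8] 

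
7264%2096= 976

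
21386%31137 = 21386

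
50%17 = 16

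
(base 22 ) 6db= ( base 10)3201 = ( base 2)110010000001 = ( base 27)4af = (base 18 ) 9ff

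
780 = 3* 260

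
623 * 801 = 499023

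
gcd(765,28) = 1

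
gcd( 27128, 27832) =8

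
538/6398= 269/3199 = 0.08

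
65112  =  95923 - 30811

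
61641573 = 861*71593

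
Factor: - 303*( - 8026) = 2^1*3^1*101^1 *4013^1 = 2431878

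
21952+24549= 46501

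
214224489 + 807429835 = 1021654324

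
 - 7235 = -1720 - 5515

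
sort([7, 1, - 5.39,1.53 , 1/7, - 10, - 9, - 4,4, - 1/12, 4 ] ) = [-10,-9, - 5.39, - 4,- 1/12, 1/7,1, 1.53,4 , 4 , 7 ] 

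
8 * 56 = 448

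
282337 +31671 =314008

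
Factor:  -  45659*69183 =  - 3^2 *7687^1 * 45659^1 =- 3158826597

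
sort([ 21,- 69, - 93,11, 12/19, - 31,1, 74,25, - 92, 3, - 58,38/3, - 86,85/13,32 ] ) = [ - 93, - 92,-86, - 69,  -  58, - 31, 12/19, 1, 3,85/13, 11, 38/3 , 21,25,32, 74] 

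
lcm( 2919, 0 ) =0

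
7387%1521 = 1303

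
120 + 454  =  574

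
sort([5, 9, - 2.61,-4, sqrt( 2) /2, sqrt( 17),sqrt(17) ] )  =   [ - 4, - 2.61,sqrt( 2)/2,sqrt(17),sqrt(17),5,  9] 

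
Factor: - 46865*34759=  - 1628980535 = - 5^1*7^1*13^1*103^1*34759^1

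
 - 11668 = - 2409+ - 9259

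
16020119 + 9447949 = 25468068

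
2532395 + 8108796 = 10641191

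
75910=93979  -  18069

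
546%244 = 58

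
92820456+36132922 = 128953378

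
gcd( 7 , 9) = 1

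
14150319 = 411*34429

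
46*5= 230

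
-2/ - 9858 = 1/4929 = 0.00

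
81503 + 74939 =156442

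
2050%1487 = 563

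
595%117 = 10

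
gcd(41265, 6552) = 63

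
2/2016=1/1008 = 0.00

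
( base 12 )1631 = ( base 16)A45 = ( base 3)10121101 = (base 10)2629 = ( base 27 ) 3GA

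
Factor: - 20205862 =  - 2^1 * 31^1*325901^1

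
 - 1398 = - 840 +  - 558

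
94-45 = 49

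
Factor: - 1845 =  - 3^2*5^1 *41^1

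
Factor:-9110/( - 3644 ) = 5/2   =  2^(-1 )*5^1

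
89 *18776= 1671064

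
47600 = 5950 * 8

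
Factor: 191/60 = 2^( - 2)*3^(  -  1)*5^( - 1)*191^1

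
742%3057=742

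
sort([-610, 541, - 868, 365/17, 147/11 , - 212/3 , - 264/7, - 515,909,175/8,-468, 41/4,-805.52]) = [ - 868, - 805.52, - 610, - 515, - 468,-212/3, - 264/7, 41/4,147/11, 365/17,  175/8,541,909 ]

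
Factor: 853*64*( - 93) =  - 5077056  =  - 2^6*3^1*31^1 *853^1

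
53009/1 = 53009=53009.00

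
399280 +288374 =687654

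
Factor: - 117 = -3^2*13^1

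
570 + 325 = 895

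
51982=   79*658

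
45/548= 45/548=0.08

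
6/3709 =6/3709  =  0.00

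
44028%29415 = 14613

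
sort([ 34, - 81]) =[ - 81 , 34 ]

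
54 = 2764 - 2710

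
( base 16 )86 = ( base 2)10000110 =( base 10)134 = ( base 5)1014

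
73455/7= 73455/7 = 10493.57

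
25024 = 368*68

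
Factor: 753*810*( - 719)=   -  2^1*3^5*5^1*251^1*719^1  =  - 438539670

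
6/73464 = 1/12244 = 0.00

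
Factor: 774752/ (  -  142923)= - 2^5*3^( - 1)*31^1*61^( - 1 ) = - 992/183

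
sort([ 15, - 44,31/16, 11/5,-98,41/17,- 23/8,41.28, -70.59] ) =[ - 98, - 70.59, - 44, - 23/8,31/16,11/5,41/17 , 15,41.28] 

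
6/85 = 6/85=0.07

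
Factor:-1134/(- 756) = 2^( - 1 )*3^1 = 3/2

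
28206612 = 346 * 81522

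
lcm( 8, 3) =24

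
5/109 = 5/109 =0.05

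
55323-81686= - 26363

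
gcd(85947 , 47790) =3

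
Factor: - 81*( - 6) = 2^1*3^5 = 486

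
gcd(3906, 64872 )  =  18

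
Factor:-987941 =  - 987941^1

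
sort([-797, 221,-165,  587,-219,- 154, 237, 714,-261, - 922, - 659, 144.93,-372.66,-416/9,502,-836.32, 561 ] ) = [ - 922, - 836.32,-797, - 659, - 372.66,-261, - 219 , - 165, - 154, - 416/9, 144.93, 221, 237,  502,561, 587,  714]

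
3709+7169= 10878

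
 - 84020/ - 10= 8402 + 0/1 = 8402.00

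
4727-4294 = 433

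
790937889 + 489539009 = 1280476898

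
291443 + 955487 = 1246930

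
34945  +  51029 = 85974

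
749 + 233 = 982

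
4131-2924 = 1207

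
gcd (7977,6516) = 3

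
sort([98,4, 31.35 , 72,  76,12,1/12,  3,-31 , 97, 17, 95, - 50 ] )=[-50, - 31,  1/12 , 3,4 , 12,  17,31.35,  72, 76,95,97, 98] 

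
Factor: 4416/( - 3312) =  - 2^2*3^( - 1 )  =  - 4/3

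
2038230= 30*67941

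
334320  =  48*6965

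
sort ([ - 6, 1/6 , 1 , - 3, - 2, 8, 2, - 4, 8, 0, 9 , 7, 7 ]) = [- 6, - 4, - 3, - 2 , 0, 1/6, 1, 2,7, 7, 8 , 8, 9] 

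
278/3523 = 278/3523 = 0.08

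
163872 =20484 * 8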